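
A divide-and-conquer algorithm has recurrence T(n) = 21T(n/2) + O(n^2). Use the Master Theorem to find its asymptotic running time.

Master Theorem for T(n) = 21T(n/2) + O(n^2):

a = 21, b = 2, c = 2
log_b(a) = log_2(21) = 4.3923

Case 1: c = 2 < log_2(21) = 4.3923
T(n) = O(n^(log_2 21))

For T(n) = 21T(n/2) + O(n^2): log_2(21) = 4.3923. This is Case 1 of the Master Theorem (c < log_b(a), work dominated by leaves), giving O(n^(log_2 21)).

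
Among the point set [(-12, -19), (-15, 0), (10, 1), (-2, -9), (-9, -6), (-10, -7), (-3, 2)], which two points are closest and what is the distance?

Computing all pairwise distances among 7 points:

d((-12, -19), (-15, 0)) = 19.2354
d((-12, -19), (10, 1)) = 29.7321
d((-12, -19), (-2, -9)) = 14.1421
d((-12, -19), (-9, -6)) = 13.3417
d((-12, -19), (-10, -7)) = 12.1655
d((-12, -19), (-3, 2)) = 22.8473
d((-15, 0), (10, 1)) = 25.02
d((-15, 0), (-2, -9)) = 15.8114
d((-15, 0), (-9, -6)) = 8.4853
d((-15, 0), (-10, -7)) = 8.6023
d((-15, 0), (-3, 2)) = 12.1655
d((10, 1), (-2, -9)) = 15.6205
d((10, 1), (-9, -6)) = 20.2485
d((10, 1), (-10, -7)) = 21.5407
d((10, 1), (-3, 2)) = 13.0384
d((-2, -9), (-9, -6)) = 7.6158
d((-2, -9), (-10, -7)) = 8.2462
d((-2, -9), (-3, 2)) = 11.0454
d((-9, -6), (-10, -7)) = 1.4142 <-- minimum
d((-9, -6), (-3, 2)) = 10.0
d((-10, -7), (-3, 2)) = 11.4018

Closest pair: (-9, -6) and (-10, -7) with distance 1.4142

The closest pair is (-9, -6) and (-10, -7) with Euclidean distance 1.4142. For 7 points, brute-force pairwise comparison is shown above. For large n, the divide-and-conquer algorithm (sort by x, recurse on halves, check the dividing strip) achieves O(n log n).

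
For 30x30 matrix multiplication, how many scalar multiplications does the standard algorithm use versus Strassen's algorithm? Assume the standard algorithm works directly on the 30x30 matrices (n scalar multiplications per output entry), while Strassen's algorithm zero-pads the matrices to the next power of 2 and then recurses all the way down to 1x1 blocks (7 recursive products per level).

Matrix multiplication for 30x30 matrices:

Strassen's algorithm requires power-of-2 dimensions. Pad 30x30 to 32x32 (next power of 2).

Standard algorithm: 30^3 = 27000 multiplications
Strassen's algorithm: 7^(log2(32)) = 7^5 = 16807 multiplications
Savings: 27000 - 16807 = 10193 multiplications

Standard: 27000 multiplications (30^3). Strassen: 16807 multiplications (7^5, after padding to 32x32). Strassen reduces 8 recursive multiplications to 7 at each level.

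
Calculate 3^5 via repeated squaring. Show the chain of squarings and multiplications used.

Computing 3^5 by squaring (build up from 3^1; each line after the first costs one multiplication):

3^1 = 3
3^2 = (3^1)^2 = 3^2 = 9
3^4 = (3^2)^2 = 9^2 = 81
3^5 = 3 * 3^4 = 3 * 81 = 243

Result: 243
Multiplications needed: 3 (3 lines after 3^1)

3^5 = 243. Using exponentiation by squaring, this requires 3 multiplications. The key idea: if the exponent is even, square the half-power; if odd, multiply by the base once.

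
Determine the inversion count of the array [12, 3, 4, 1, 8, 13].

Finding inversions in [12, 3, 4, 1, 8, 13]:

(0, 1): arr[0]=12 > arr[1]=3
(0, 2): arr[0]=12 > arr[2]=4
(0, 3): arr[0]=12 > arr[3]=1
(0, 4): arr[0]=12 > arr[4]=8
(1, 3): arr[1]=3 > arr[3]=1
(2, 3): arr[2]=4 > arr[3]=1

Total inversions: 6

The array has 6 inversion(s): (0,1), (0,2), (0,3), (0,4), (1,3), (2,3). Each pair (i,j) satisfies i < j and arr[i] > arr[j].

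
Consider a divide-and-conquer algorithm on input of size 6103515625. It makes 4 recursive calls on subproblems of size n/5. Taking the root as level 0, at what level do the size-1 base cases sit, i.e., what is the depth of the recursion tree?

For divide and conquer with division factor 5:

Problem sizes at each level:
Level 0: 6103515625
Level 1: 1220703125
Level 2: 244140625
Level 3: 48828125
Level 4: 9765625
Level 5: 1953125
Level 6: 390625
Level 7: 78125
Level 8: 15625
Level 9: 3125
Level 10: 625
Level 11: 125
Level 12: 25
Level 13: 5
Level 14: 1

The root is level 0 and the size-1 base case is level 14 (the tree spans levels 0 through 14, i.e. 15 levels counting the root), so the depth is the number of divisions: log_5(6103515625) = 14

The recursion tree depth is log_5(6103515625) = 14. At each level, the problem size is divided by 5, so it takes 14 divisions to reduce to a base case of size 1. The algorithm makes 4 recursive calls at each level.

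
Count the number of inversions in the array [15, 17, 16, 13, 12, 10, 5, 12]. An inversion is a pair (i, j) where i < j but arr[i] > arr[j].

Finding inversions in [15, 17, 16, 13, 12, 10, 5, 12]:

(0, 3): arr[0]=15 > arr[3]=13
(0, 4): arr[0]=15 > arr[4]=12
(0, 5): arr[0]=15 > arr[5]=10
(0, 6): arr[0]=15 > arr[6]=5
(0, 7): arr[0]=15 > arr[7]=12
(1, 2): arr[1]=17 > arr[2]=16
(1, 3): arr[1]=17 > arr[3]=13
(1, 4): arr[1]=17 > arr[4]=12
(1, 5): arr[1]=17 > arr[5]=10
(1, 6): arr[1]=17 > arr[6]=5
(1, 7): arr[1]=17 > arr[7]=12
(2, 3): arr[2]=16 > arr[3]=13
(2, 4): arr[2]=16 > arr[4]=12
(2, 5): arr[2]=16 > arr[5]=10
(2, 6): arr[2]=16 > arr[6]=5
(2, 7): arr[2]=16 > arr[7]=12
(3, 4): arr[3]=13 > arr[4]=12
(3, 5): arr[3]=13 > arr[5]=10
(3, 6): arr[3]=13 > arr[6]=5
(3, 7): arr[3]=13 > arr[7]=12
(4, 5): arr[4]=12 > arr[5]=10
(4, 6): arr[4]=12 > arr[6]=5
(5, 6): arr[5]=10 > arr[6]=5

Total inversions: 23

The array has 23 inversion(s): (0,3), (0,4), (0,5), (0,6), (0,7), (1,2), (1,3), (1,4), (1,5), (1,6), (1,7), (2,3), (2,4), (2,5), (2,6), (2,7), (3,4), (3,5), (3,6), (3,7), (4,5), (4,6), (5,6). Each pair (i,j) satisfies i < j and arr[i] > arr[j].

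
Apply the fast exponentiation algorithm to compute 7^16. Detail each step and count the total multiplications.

Computing 7^16 by squaring (build up from 7^1; each line after the first costs one multiplication):

7^1 = 7
7^2 = (7^1)^2 = 7^2 = 49
7^4 = (7^2)^2 = 49^2 = 2401
7^8 = (7^4)^2 = 2401^2 = 5764801
7^16 = (7^8)^2 = 5764801^2 = 33232930569601

Result: 33232930569601
Multiplications needed: 4 (4 lines after 7^1)

7^16 = 33232930569601. Using exponentiation by squaring, this requires 4 multiplications. The key idea: if the exponent is even, square the half-power; if odd, multiply by the base once.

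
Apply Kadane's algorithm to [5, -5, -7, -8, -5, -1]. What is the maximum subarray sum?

Using Kadane's algorithm on [5, -5, -7, -8, -5, -1]:

Scanning through the array:
Position 1 (value -5): max_ending_here = 0, max_so_far = 5
Position 2 (value -7): max_ending_here = -7, max_so_far = 5
Position 3 (value -8): max_ending_here = -8, max_so_far = 5
Position 4 (value -5): max_ending_here = -5, max_so_far = 5
Position 5 (value -1): max_ending_here = -1, max_so_far = 5

Maximum subarray: [5]
Maximum sum: 5

The maximum subarray is [5] with sum 5. This subarray runs from index 0 to index 0.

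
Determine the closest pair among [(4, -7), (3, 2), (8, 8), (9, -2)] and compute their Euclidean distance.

Computing all pairwise distances among 4 points:

d((4, -7), (3, 2)) = 9.0554
d((4, -7), (8, 8)) = 15.5242
d((4, -7), (9, -2)) = 7.0711 <-- minimum
d((3, 2), (8, 8)) = 7.8102
d((3, 2), (9, -2)) = 7.2111
d((8, 8), (9, -2)) = 10.0499

Closest pair: (4, -7) and (9, -2) with distance 7.0711

The closest pair is (4, -7) and (9, -2) with Euclidean distance 7.0711. For 4 points, brute-force pairwise comparison is shown above. For large n, the divide-and-conquer algorithm (sort by x, recurse on halves, check the dividing strip) achieves O(n log n).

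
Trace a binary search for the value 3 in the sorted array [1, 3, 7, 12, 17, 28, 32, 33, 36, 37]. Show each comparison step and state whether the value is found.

Binary search for 3 in [1, 3, 7, 12, 17, 28, 32, 33, 36, 37]:

lo=0, hi=9, mid=4, arr[mid]=17 -> 17 > 3, search left half
lo=0, hi=3, mid=1, arr[mid]=3 -> Found target at index 1!

Binary search finds 3 at index 1 after 2 comparisons. The search repeatedly halves the search space by comparing with the middle element.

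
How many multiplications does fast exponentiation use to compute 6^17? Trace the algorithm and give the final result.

Computing 6^17 by squaring (build up from 6^1; each line after the first costs one multiplication):

6^1 = 6
6^2 = (6^1)^2 = 6^2 = 36
6^4 = (6^2)^2 = 36^2 = 1296
6^8 = (6^4)^2 = 1296^2 = 1679616
6^16 = (6^8)^2 = 1679616^2 = 2821109907456
6^17 = 6 * 6^16 = 6 * 2821109907456 = 16926659444736

Result: 16926659444736
Multiplications needed: 5 (5 lines after 6^1)

6^17 = 16926659444736. Using exponentiation by squaring, this requires 5 multiplications. The key idea: if the exponent is even, square the half-power; if odd, multiply by the base once.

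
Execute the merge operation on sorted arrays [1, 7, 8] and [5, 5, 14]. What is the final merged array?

Merging process:

Compare 1 vs 5: take 1 from left. Merged: [1]
Compare 7 vs 5: take 5 from right. Merged: [1, 5]
Compare 7 vs 5: take 5 from right. Merged: [1, 5, 5]
Compare 7 vs 14: take 7 from left. Merged: [1, 5, 5, 7]
Compare 8 vs 14: take 8 from left. Merged: [1, 5, 5, 7, 8]
Append remaining from right: [14]. Merged: [1, 5, 5, 7, 8, 14]

Final merged array: [1, 5, 5, 7, 8, 14]
Total comparisons: 5

The merged array is [1, 5, 5, 7, 8, 14], requiring 5 comparisons. The merge step runs in O(n) time where n is the total number of elements.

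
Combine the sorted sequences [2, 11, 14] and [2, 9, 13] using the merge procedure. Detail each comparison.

Merging process:

Compare 2 vs 2: take 2 from left. Merged: [2]
Compare 11 vs 2: take 2 from right. Merged: [2, 2]
Compare 11 vs 9: take 9 from right. Merged: [2, 2, 9]
Compare 11 vs 13: take 11 from left. Merged: [2, 2, 9, 11]
Compare 14 vs 13: take 13 from right. Merged: [2, 2, 9, 11, 13]
Append remaining from left: [14]. Merged: [2, 2, 9, 11, 13, 14]

Final merged array: [2, 2, 9, 11, 13, 14]
Total comparisons: 5

The merged array is [2, 2, 9, 11, 13, 14], requiring 5 comparisons. The merge step runs in O(n) time where n is the total number of elements.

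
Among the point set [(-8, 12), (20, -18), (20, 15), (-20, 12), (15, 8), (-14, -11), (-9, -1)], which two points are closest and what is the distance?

Computing all pairwise distances among 7 points:

d((-8, 12), (20, -18)) = 41.0366
d((-8, 12), (20, 15)) = 28.1603
d((-8, 12), (-20, 12)) = 12.0
d((-8, 12), (15, 8)) = 23.3452
d((-8, 12), (-14, -11)) = 23.7697
d((-8, 12), (-9, -1)) = 13.0384
d((20, -18), (20, 15)) = 33.0
d((20, -18), (-20, 12)) = 50.0
d((20, -18), (15, 8)) = 26.4764
d((20, -18), (-14, -11)) = 34.7131
d((20, -18), (-9, -1)) = 33.6155
d((20, 15), (-20, 12)) = 40.1123
d((20, 15), (15, 8)) = 8.6023 <-- minimum
d((20, 15), (-14, -11)) = 42.8019
d((20, 15), (-9, -1)) = 33.121
d((-20, 12), (15, 8)) = 35.2278
d((-20, 12), (-14, -11)) = 23.7697
d((-20, 12), (-9, -1)) = 17.0294
d((15, 8), (-14, -11)) = 34.6699
d((15, 8), (-9, -1)) = 25.632
d((-14, -11), (-9, -1)) = 11.1803

Closest pair: (20, 15) and (15, 8) with distance 8.6023

The closest pair is (20, 15) and (15, 8) with Euclidean distance 8.6023. For 7 points, brute-force pairwise comparison is shown above. For large n, the divide-and-conquer algorithm (sort by x, recurse on halves, check the dividing strip) achieves O(n log n).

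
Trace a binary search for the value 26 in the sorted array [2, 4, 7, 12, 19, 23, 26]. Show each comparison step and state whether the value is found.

Binary search for 26 in [2, 4, 7, 12, 19, 23, 26]:

lo=0, hi=6, mid=3, arr[mid]=12 -> 12 < 26, search right half
lo=4, hi=6, mid=5, arr[mid]=23 -> 23 < 26, search right half
lo=6, hi=6, mid=6, arr[mid]=26 -> Found target at index 6!

Binary search finds 26 at index 6 after 3 comparisons. The search repeatedly halves the search space by comparing with the middle element.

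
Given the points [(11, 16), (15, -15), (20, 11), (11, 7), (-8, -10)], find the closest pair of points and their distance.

Computing all pairwise distances among 5 points:

d((11, 16), (15, -15)) = 31.257
d((11, 16), (20, 11)) = 10.2956
d((11, 16), (11, 7)) = 9.0 <-- minimum
d((11, 16), (-8, -10)) = 32.2025
d((15, -15), (20, 11)) = 26.4764
d((15, -15), (11, 7)) = 22.3607
d((15, -15), (-8, -10)) = 23.5372
d((20, 11), (11, 7)) = 9.8489
d((20, 11), (-8, -10)) = 35.0
d((11, 7), (-8, -10)) = 25.4951

Closest pair: (11, 16) and (11, 7) with distance 9.0

The closest pair is (11, 16) and (11, 7) with Euclidean distance 9.0. For 5 points, brute-force pairwise comparison is shown above. For large n, the divide-and-conquer algorithm (sort by x, recurse on halves, check the dividing strip) achieves O(n log n).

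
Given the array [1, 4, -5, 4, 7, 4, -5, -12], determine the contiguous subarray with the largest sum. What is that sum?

Using Kadane's algorithm on [1, 4, -5, 4, 7, 4, -5, -12]:

Scanning through the array:
Position 1 (value 4): max_ending_here = 5, max_so_far = 5
Position 2 (value -5): max_ending_here = 0, max_so_far = 5
Position 3 (value 4): max_ending_here = 4, max_so_far = 5
Position 4 (value 7): max_ending_here = 11, max_so_far = 11
Position 5 (value 4): max_ending_here = 15, max_so_far = 15
Position 6 (value -5): max_ending_here = 10, max_so_far = 15
Position 7 (value -12): max_ending_here = -2, max_so_far = 15

Maximum subarray: [1, 4, -5, 4, 7, 4]
Maximum sum: 15

The maximum subarray is [1, 4, -5, 4, 7, 4] with sum 15. This subarray runs from index 0 to index 5.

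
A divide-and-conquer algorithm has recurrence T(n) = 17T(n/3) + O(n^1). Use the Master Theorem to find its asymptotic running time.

Master Theorem for T(n) = 17T(n/3) + O(n^1):

a = 17, b = 3, c = 1
log_b(a) = log_3(17) = 2.5789

Case 1: c = 1 < log_3(17) = 2.5789
T(n) = O(n^(log_3 17))

For T(n) = 17T(n/3) + O(n^1): log_3(17) = 2.5789. This is Case 1 of the Master Theorem (c < log_b(a), work dominated by leaves), giving O(n^(log_3 17)).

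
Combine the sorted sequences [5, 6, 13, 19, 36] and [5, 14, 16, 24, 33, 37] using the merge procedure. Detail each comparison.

Merging process:

Compare 5 vs 5: take 5 from left. Merged: [5]
Compare 6 vs 5: take 5 from right. Merged: [5, 5]
Compare 6 vs 14: take 6 from left. Merged: [5, 5, 6]
Compare 13 vs 14: take 13 from left. Merged: [5, 5, 6, 13]
Compare 19 vs 14: take 14 from right. Merged: [5, 5, 6, 13, 14]
Compare 19 vs 16: take 16 from right. Merged: [5, 5, 6, 13, 14, 16]
Compare 19 vs 24: take 19 from left. Merged: [5, 5, 6, 13, 14, 16, 19]
Compare 36 vs 24: take 24 from right. Merged: [5, 5, 6, 13, 14, 16, 19, 24]
Compare 36 vs 33: take 33 from right. Merged: [5, 5, 6, 13, 14, 16, 19, 24, 33]
Compare 36 vs 37: take 36 from left. Merged: [5, 5, 6, 13, 14, 16, 19, 24, 33, 36]
Append remaining from right: [37]. Merged: [5, 5, 6, 13, 14, 16, 19, 24, 33, 36, 37]

Final merged array: [5, 5, 6, 13, 14, 16, 19, 24, 33, 36, 37]
Total comparisons: 10

The merged array is [5, 5, 6, 13, 14, 16, 19, 24, 33, 36, 37], requiring 10 comparisons. The merge step runs in O(n) time where n is the total number of elements.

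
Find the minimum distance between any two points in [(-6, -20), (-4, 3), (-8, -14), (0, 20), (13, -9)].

Computing all pairwise distances among 5 points:

d((-6, -20), (-4, 3)) = 23.0868
d((-6, -20), (-8, -14)) = 6.3246 <-- minimum
d((-6, -20), (0, 20)) = 40.4475
d((-6, -20), (13, -9)) = 21.9545
d((-4, 3), (-8, -14)) = 17.4642
d((-4, 3), (0, 20)) = 17.4642
d((-4, 3), (13, -9)) = 20.8087
d((-8, -14), (0, 20)) = 34.9285
d((-8, -14), (13, -9)) = 21.587
d((0, 20), (13, -9)) = 31.7805

Closest pair: (-6, -20) and (-8, -14) with distance 6.3246

The closest pair is (-6, -20) and (-8, -14) with Euclidean distance 6.3246. For 5 points, brute-force pairwise comparison is shown above. For large n, the divide-and-conquer algorithm (sort by x, recurse on halves, check the dividing strip) achieves O(n log n).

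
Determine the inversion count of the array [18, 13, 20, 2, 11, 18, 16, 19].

Finding inversions in [18, 13, 20, 2, 11, 18, 16, 19]:

(0, 1): arr[0]=18 > arr[1]=13
(0, 3): arr[0]=18 > arr[3]=2
(0, 4): arr[0]=18 > arr[4]=11
(0, 6): arr[0]=18 > arr[6]=16
(1, 3): arr[1]=13 > arr[3]=2
(1, 4): arr[1]=13 > arr[4]=11
(2, 3): arr[2]=20 > arr[3]=2
(2, 4): arr[2]=20 > arr[4]=11
(2, 5): arr[2]=20 > arr[5]=18
(2, 6): arr[2]=20 > arr[6]=16
(2, 7): arr[2]=20 > arr[7]=19
(5, 6): arr[5]=18 > arr[6]=16

Total inversions: 12

The array has 12 inversion(s): (0,1), (0,3), (0,4), (0,6), (1,3), (1,4), (2,3), (2,4), (2,5), (2,6), (2,7), (5,6). Each pair (i,j) satisfies i < j and arr[i] > arr[j].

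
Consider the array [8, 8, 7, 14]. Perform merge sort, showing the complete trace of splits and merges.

Merge sort trace:

Split: [8, 8, 7, 14] -> [8, 8] and [7, 14]
  Split: [8, 8] -> [8] and [8]
  Merge: [8] + [8] -> [8, 8]
  Split: [7, 14] -> [7] and [14]
  Merge: [7] + [14] -> [7, 14]
Merge: [8, 8] + [7, 14] -> [7, 8, 8, 14]

Final sorted array: [7, 8, 8, 14]

The merge sort proceeds by recursively splitting the array and merging sorted halves.
After all merges, the sorted array is [7, 8, 8, 14].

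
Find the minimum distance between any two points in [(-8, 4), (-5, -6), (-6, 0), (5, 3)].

Computing all pairwise distances among 4 points:

d((-8, 4), (-5, -6)) = 10.4403
d((-8, 4), (-6, 0)) = 4.4721 <-- minimum
d((-8, 4), (5, 3)) = 13.0384
d((-5, -6), (-6, 0)) = 6.0828
d((-5, -6), (5, 3)) = 13.4536
d((-6, 0), (5, 3)) = 11.4018

Closest pair: (-8, 4) and (-6, 0) with distance 4.4721

The closest pair is (-8, 4) and (-6, 0) with Euclidean distance 4.4721. For 4 points, brute-force pairwise comparison is shown above. For large n, the divide-and-conquer algorithm (sort by x, recurse on halves, check the dividing strip) achieves O(n log n).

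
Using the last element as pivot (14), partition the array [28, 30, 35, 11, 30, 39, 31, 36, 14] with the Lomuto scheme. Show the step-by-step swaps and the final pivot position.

Lomuto partition with pivot = 14:

Initial array: [28, 30, 35, 11, 30, 39, 31, 36, 14]

arr[0]=28 > 14: no swap
arr[1]=30 > 14: no swap
arr[2]=35 > 14: no swap
arr[3]=11 <= 14: swap with position 0, array becomes [11, 30, 35, 28, 30, 39, 31, 36, 14]
arr[4]=30 > 14: no swap
arr[5]=39 > 14: no swap
arr[6]=31 > 14: no swap
arr[7]=36 > 14: no swap

Place pivot at position 1: [11, 14, 35, 28, 30, 39, 31, 36, 30]
Pivot position: 1

After partitioning with pivot 14, the array becomes [11, 14, 35, 28, 30, 39, 31, 36, 30]. The pivot is placed at index 1. All elements to the left of the pivot are <= 14, and all elements to the right are > 14.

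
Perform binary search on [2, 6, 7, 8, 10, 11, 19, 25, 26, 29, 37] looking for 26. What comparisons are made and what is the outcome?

Binary search for 26 in [2, 6, 7, 8, 10, 11, 19, 25, 26, 29, 37]:

lo=0, hi=10, mid=5, arr[mid]=11 -> 11 < 26, search right half
lo=6, hi=10, mid=8, arr[mid]=26 -> Found target at index 8!

Binary search finds 26 at index 8 after 2 comparisons. The search repeatedly halves the search space by comparing with the middle element.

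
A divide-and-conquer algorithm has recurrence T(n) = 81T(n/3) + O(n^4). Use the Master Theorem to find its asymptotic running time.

Master Theorem for T(n) = 81T(n/3) + O(n^4):

a = 81, b = 3, c = 4
log_b(a) = log_3(81) = 4.0000

Case 2: c = 4 = log_3(81) = 4.0000
T(n) = O(n^4 log n) = O(n^4 log n)

For T(n) = 81T(n/3) + O(n^4): log_3(81) = 4.0000. This is Case 2 of the Master Theorem (c = log_b(a), equal work at all levels), giving O(n^4 log n).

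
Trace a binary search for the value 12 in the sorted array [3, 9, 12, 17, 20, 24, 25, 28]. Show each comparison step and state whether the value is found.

Binary search for 12 in [3, 9, 12, 17, 20, 24, 25, 28]:

lo=0, hi=7, mid=3, arr[mid]=17 -> 17 > 12, search left half
lo=0, hi=2, mid=1, arr[mid]=9 -> 9 < 12, search right half
lo=2, hi=2, mid=2, arr[mid]=12 -> Found target at index 2!

Binary search finds 12 at index 2 after 3 comparisons. The search repeatedly halves the search space by comparing with the middle element.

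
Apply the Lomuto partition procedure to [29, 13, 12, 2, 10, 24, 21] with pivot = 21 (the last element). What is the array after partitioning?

Lomuto partition with pivot = 21:

Initial array: [29, 13, 12, 2, 10, 24, 21]

arr[0]=29 > 21: no swap
arr[1]=13 <= 21: swap with position 0, array becomes [13, 29, 12, 2, 10, 24, 21]
arr[2]=12 <= 21: swap with position 1, array becomes [13, 12, 29, 2, 10, 24, 21]
arr[3]=2 <= 21: swap with position 2, array becomes [13, 12, 2, 29, 10, 24, 21]
arr[4]=10 <= 21: swap with position 3, array becomes [13, 12, 2, 10, 29, 24, 21]
arr[5]=24 > 21: no swap

Place pivot at position 4: [13, 12, 2, 10, 21, 24, 29]
Pivot position: 4

After partitioning with pivot 21, the array becomes [13, 12, 2, 10, 21, 24, 29]. The pivot is placed at index 4. All elements to the left of the pivot are <= 21, and all elements to the right are > 21.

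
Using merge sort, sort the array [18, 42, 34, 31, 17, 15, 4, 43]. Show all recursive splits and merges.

Merge sort trace:

Split: [18, 42, 34, 31, 17, 15, 4, 43] -> [18, 42, 34, 31] and [17, 15, 4, 43]
  Split: [18, 42, 34, 31] -> [18, 42] and [34, 31]
    Split: [18, 42] -> [18] and [42]
    Merge: [18] + [42] -> [18, 42]
    Split: [34, 31] -> [34] and [31]
    Merge: [34] + [31] -> [31, 34]
  Merge: [18, 42] + [31, 34] -> [18, 31, 34, 42]
  Split: [17, 15, 4, 43] -> [17, 15] and [4, 43]
    Split: [17, 15] -> [17] and [15]
    Merge: [17] + [15] -> [15, 17]
    Split: [4, 43] -> [4] and [43]
    Merge: [4] + [43] -> [4, 43]
  Merge: [15, 17] + [4, 43] -> [4, 15, 17, 43]
Merge: [18, 31, 34, 42] + [4, 15, 17, 43] -> [4, 15, 17, 18, 31, 34, 42, 43]

Final sorted array: [4, 15, 17, 18, 31, 34, 42, 43]

The merge sort proceeds by recursively splitting the array and merging sorted halves.
After all merges, the sorted array is [4, 15, 17, 18, 31, 34, 42, 43].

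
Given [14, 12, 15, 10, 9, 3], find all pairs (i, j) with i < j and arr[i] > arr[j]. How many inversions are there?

Finding inversions in [14, 12, 15, 10, 9, 3]:

(0, 1): arr[0]=14 > arr[1]=12
(0, 3): arr[0]=14 > arr[3]=10
(0, 4): arr[0]=14 > arr[4]=9
(0, 5): arr[0]=14 > arr[5]=3
(1, 3): arr[1]=12 > arr[3]=10
(1, 4): arr[1]=12 > arr[4]=9
(1, 5): arr[1]=12 > arr[5]=3
(2, 3): arr[2]=15 > arr[3]=10
(2, 4): arr[2]=15 > arr[4]=9
(2, 5): arr[2]=15 > arr[5]=3
(3, 4): arr[3]=10 > arr[4]=9
(3, 5): arr[3]=10 > arr[5]=3
(4, 5): arr[4]=9 > arr[5]=3

Total inversions: 13

The array has 13 inversion(s): (0,1), (0,3), (0,4), (0,5), (1,3), (1,4), (1,5), (2,3), (2,4), (2,5), (3,4), (3,5), (4,5). Each pair (i,j) satisfies i < j and arr[i] > arr[j].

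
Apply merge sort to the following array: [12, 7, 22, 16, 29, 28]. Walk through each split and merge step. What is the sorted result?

Merge sort trace:

Split: [12, 7, 22, 16, 29, 28] -> [12, 7, 22] and [16, 29, 28]
  Split: [12, 7, 22] -> [12] and [7, 22]
    Split: [7, 22] -> [7] and [22]
    Merge: [7] + [22] -> [7, 22]
  Merge: [12] + [7, 22] -> [7, 12, 22]
  Split: [16, 29, 28] -> [16] and [29, 28]
    Split: [29, 28] -> [29] and [28]
    Merge: [29] + [28] -> [28, 29]
  Merge: [16] + [28, 29] -> [16, 28, 29]
Merge: [7, 12, 22] + [16, 28, 29] -> [7, 12, 16, 22, 28, 29]

Final sorted array: [7, 12, 16, 22, 28, 29]

The merge sort proceeds by recursively splitting the array and merging sorted halves.
After all merges, the sorted array is [7, 12, 16, 22, 28, 29].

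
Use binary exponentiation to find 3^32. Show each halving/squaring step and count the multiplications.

Computing 3^32 by squaring (build up from 3^1; each line after the first costs one multiplication):

3^1 = 3
3^2 = (3^1)^2 = 3^2 = 9
3^4 = (3^2)^2 = 9^2 = 81
3^8 = (3^4)^2 = 81^2 = 6561
3^16 = (3^8)^2 = 6561^2 = 43046721
3^32 = (3^16)^2 = 43046721^2 = 1853020188851841

Result: 1853020188851841
Multiplications needed: 5 (5 lines after 3^1)

3^32 = 1853020188851841. Using exponentiation by squaring, this requires 5 multiplications. The key idea: if the exponent is even, square the half-power; if odd, multiply by the base once.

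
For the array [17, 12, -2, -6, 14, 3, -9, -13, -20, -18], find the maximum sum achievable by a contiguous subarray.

Using Kadane's algorithm on [17, 12, -2, -6, 14, 3, -9, -13, -20, -18]:

Scanning through the array:
Position 1 (value 12): max_ending_here = 29, max_so_far = 29
Position 2 (value -2): max_ending_here = 27, max_so_far = 29
Position 3 (value -6): max_ending_here = 21, max_so_far = 29
Position 4 (value 14): max_ending_here = 35, max_so_far = 35
Position 5 (value 3): max_ending_here = 38, max_so_far = 38
Position 6 (value -9): max_ending_here = 29, max_so_far = 38
Position 7 (value -13): max_ending_here = 16, max_so_far = 38
Position 8 (value -20): max_ending_here = -4, max_so_far = 38
Position 9 (value -18): max_ending_here = -18, max_so_far = 38

Maximum subarray: [17, 12, -2, -6, 14, 3]
Maximum sum: 38

The maximum subarray is [17, 12, -2, -6, 14, 3] with sum 38. This subarray runs from index 0 to index 5.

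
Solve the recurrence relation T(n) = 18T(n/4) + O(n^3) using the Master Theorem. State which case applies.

Master Theorem for T(n) = 18T(n/4) + O(n^3):

a = 18, b = 4, c = 3
log_b(a) = log_4(18) = 2.0850

Case 3: c = 3 > log_4(18) = 2.0850
T(n) = O(n^3) = O(n^3)

For T(n) = 18T(n/4) + O(n^3): log_4(18) = 2.0850. This is Case 3 of the Master Theorem (c > log_b(a), work dominated by root), giving O(n^3).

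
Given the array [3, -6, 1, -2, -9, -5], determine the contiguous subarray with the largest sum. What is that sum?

Using Kadane's algorithm on [3, -6, 1, -2, -9, -5]:

Scanning through the array:
Position 1 (value -6): max_ending_here = -3, max_so_far = 3
Position 2 (value 1): max_ending_here = 1, max_so_far = 3
Position 3 (value -2): max_ending_here = -1, max_so_far = 3
Position 4 (value -9): max_ending_here = -9, max_so_far = 3
Position 5 (value -5): max_ending_here = -5, max_so_far = 3

Maximum subarray: [3]
Maximum sum: 3

The maximum subarray is [3] with sum 3. This subarray runs from index 0 to index 0.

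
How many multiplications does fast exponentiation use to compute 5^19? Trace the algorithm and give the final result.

Computing 5^19 by squaring (build up from 5^1; each line after the first costs one multiplication):

5^1 = 5
5^2 = (5^1)^2 = 5^2 = 25
5^4 = (5^2)^2 = 25^2 = 625
5^8 = (5^4)^2 = 625^2 = 390625
5^9 = 5 * 5^8 = 5 * 390625 = 1953125
5^18 = (5^9)^2 = 1953125^2 = 3814697265625
5^19 = 5 * 5^18 = 5 * 3814697265625 = 19073486328125

Result: 19073486328125
Multiplications needed: 6 (6 lines after 5^1)

5^19 = 19073486328125. Using exponentiation by squaring, this requires 6 multiplications. The key idea: if the exponent is even, square the half-power; if odd, multiply by the base once.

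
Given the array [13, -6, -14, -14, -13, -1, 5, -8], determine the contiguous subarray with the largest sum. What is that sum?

Using Kadane's algorithm on [13, -6, -14, -14, -13, -1, 5, -8]:

Scanning through the array:
Position 1 (value -6): max_ending_here = 7, max_so_far = 13
Position 2 (value -14): max_ending_here = -7, max_so_far = 13
Position 3 (value -14): max_ending_here = -14, max_so_far = 13
Position 4 (value -13): max_ending_here = -13, max_so_far = 13
Position 5 (value -1): max_ending_here = -1, max_so_far = 13
Position 6 (value 5): max_ending_here = 5, max_so_far = 13
Position 7 (value -8): max_ending_here = -3, max_so_far = 13

Maximum subarray: [13]
Maximum sum: 13

The maximum subarray is [13] with sum 13. This subarray runs from index 0 to index 0.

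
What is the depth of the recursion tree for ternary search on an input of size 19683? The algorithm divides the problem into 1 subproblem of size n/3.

For divide and conquer with division factor 3:

Problem sizes at each level:
Level 0: 19683
Level 1: 6561
Level 2: 2187
Level 3: 729
Level 4: 243
Level 5: 81
Level 6: 27
Level 7: 9
Level 8: 3
Level 9: 1

The root is level 0 and the size-1 base case is level 9 (the tree spans levels 0 through 9, i.e. 10 levels counting the root), so the depth is the number of divisions: log_3(19683) = 9

The recursion tree depth is log_3(19683) = 9. At each level, the problem size is divided by 3, so it takes 9 divisions to reduce to a base case of size 1. The algorithm makes 1 recursive call at each level.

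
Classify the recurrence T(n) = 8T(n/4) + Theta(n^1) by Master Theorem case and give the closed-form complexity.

Master Theorem for T(n) = 8T(n/4) + O(n^1):

a = 8, b = 4, c = 1
log_b(a) = log_4(8) = 1.5000

Case 1: c = 1 < log_4(8) = 1.5000
T(n) = O(n^(log_4 8))

For T(n) = 8T(n/4) + O(n^1): log_4(8) = 1.5000. This is Case 1 of the Master Theorem (c < log_b(a), work dominated by leaves), giving O(n^(log_4 8)).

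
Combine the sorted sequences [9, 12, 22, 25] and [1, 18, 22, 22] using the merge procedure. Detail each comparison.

Merging process:

Compare 9 vs 1: take 1 from right. Merged: [1]
Compare 9 vs 18: take 9 from left. Merged: [1, 9]
Compare 12 vs 18: take 12 from left. Merged: [1, 9, 12]
Compare 22 vs 18: take 18 from right. Merged: [1, 9, 12, 18]
Compare 22 vs 22: take 22 from left. Merged: [1, 9, 12, 18, 22]
Compare 25 vs 22: take 22 from right. Merged: [1, 9, 12, 18, 22, 22]
Compare 25 vs 22: take 22 from right. Merged: [1, 9, 12, 18, 22, 22, 22]
Append remaining from left: [25]. Merged: [1, 9, 12, 18, 22, 22, 22, 25]

Final merged array: [1, 9, 12, 18, 22, 22, 22, 25]
Total comparisons: 7

The merged array is [1, 9, 12, 18, 22, 22, 22, 25], requiring 7 comparisons. The merge step runs in O(n) time where n is the total number of elements.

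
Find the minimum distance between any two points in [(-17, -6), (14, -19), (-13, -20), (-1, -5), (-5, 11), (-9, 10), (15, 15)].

Computing all pairwise distances among 7 points:

d((-17, -6), (14, -19)) = 33.6155
d((-17, -6), (-13, -20)) = 14.5602
d((-17, -6), (-1, -5)) = 16.0312
d((-17, -6), (-5, 11)) = 20.8087
d((-17, -6), (-9, 10)) = 17.8885
d((-17, -6), (15, 15)) = 38.2753
d((14, -19), (-13, -20)) = 27.0185
d((14, -19), (-1, -5)) = 20.5183
d((14, -19), (-5, 11)) = 35.5106
d((14, -19), (-9, 10)) = 37.0135
d((14, -19), (15, 15)) = 34.0147
d((-13, -20), (-1, -5)) = 19.2094
d((-13, -20), (-5, 11)) = 32.0156
d((-13, -20), (-9, 10)) = 30.2655
d((-13, -20), (15, 15)) = 44.8219
d((-1, -5), (-5, 11)) = 16.4924
d((-1, -5), (-9, 10)) = 17.0
d((-1, -5), (15, 15)) = 25.6125
d((-5, 11), (-9, 10)) = 4.1231 <-- minimum
d((-5, 11), (15, 15)) = 20.3961
d((-9, 10), (15, 15)) = 24.5153

Closest pair: (-5, 11) and (-9, 10) with distance 4.1231

The closest pair is (-5, 11) and (-9, 10) with Euclidean distance 4.1231. For 7 points, brute-force pairwise comparison is shown above. For large n, the divide-and-conquer algorithm (sort by x, recurse on halves, check the dividing strip) achieves O(n log n).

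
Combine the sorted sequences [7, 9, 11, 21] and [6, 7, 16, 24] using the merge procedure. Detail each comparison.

Merging process:

Compare 7 vs 6: take 6 from right. Merged: [6]
Compare 7 vs 7: take 7 from left. Merged: [6, 7]
Compare 9 vs 7: take 7 from right. Merged: [6, 7, 7]
Compare 9 vs 16: take 9 from left. Merged: [6, 7, 7, 9]
Compare 11 vs 16: take 11 from left. Merged: [6, 7, 7, 9, 11]
Compare 21 vs 16: take 16 from right. Merged: [6, 7, 7, 9, 11, 16]
Compare 21 vs 24: take 21 from left. Merged: [6, 7, 7, 9, 11, 16, 21]
Append remaining from right: [24]. Merged: [6, 7, 7, 9, 11, 16, 21, 24]

Final merged array: [6, 7, 7, 9, 11, 16, 21, 24]
Total comparisons: 7

The merged array is [6, 7, 7, 9, 11, 16, 21, 24], requiring 7 comparisons. The merge step runs in O(n) time where n is the total number of elements.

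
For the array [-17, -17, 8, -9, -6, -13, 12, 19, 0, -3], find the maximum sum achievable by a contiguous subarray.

Using Kadane's algorithm on [-17, -17, 8, -9, -6, -13, 12, 19, 0, -3]:

Scanning through the array:
Position 1 (value -17): max_ending_here = -17, max_so_far = -17
Position 2 (value 8): max_ending_here = 8, max_so_far = 8
Position 3 (value -9): max_ending_here = -1, max_so_far = 8
Position 4 (value -6): max_ending_here = -6, max_so_far = 8
Position 5 (value -13): max_ending_here = -13, max_so_far = 8
Position 6 (value 12): max_ending_here = 12, max_so_far = 12
Position 7 (value 19): max_ending_here = 31, max_so_far = 31
Position 8 (value 0): max_ending_here = 31, max_so_far = 31
Position 9 (value -3): max_ending_here = 28, max_so_far = 31

Maximum subarray: [12, 19]
Maximum sum: 31

The maximum subarray is [12, 19] with sum 31. This subarray runs from index 6 to index 7.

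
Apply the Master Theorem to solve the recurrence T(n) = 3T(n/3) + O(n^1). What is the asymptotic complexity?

Master Theorem for T(n) = 3T(n/3) + O(n^1):

a = 3, b = 3, c = 1
log_b(a) = log_3(3) = 1.0000

Case 2: c = 1 = log_3(3) = 1.0000
T(n) = O(n^1 log n) = O(n log n)

For T(n) = 3T(n/3) + O(n^1): log_3(3) = 1.0000. This is Case 2 of the Master Theorem (c = log_b(a), equal work at all levels), giving O(n log n).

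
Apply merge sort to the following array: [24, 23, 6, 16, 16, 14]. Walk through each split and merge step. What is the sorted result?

Merge sort trace:

Split: [24, 23, 6, 16, 16, 14] -> [24, 23, 6] and [16, 16, 14]
  Split: [24, 23, 6] -> [24] and [23, 6]
    Split: [23, 6] -> [23] and [6]
    Merge: [23] + [6] -> [6, 23]
  Merge: [24] + [6, 23] -> [6, 23, 24]
  Split: [16, 16, 14] -> [16] and [16, 14]
    Split: [16, 14] -> [16] and [14]
    Merge: [16] + [14] -> [14, 16]
  Merge: [16] + [14, 16] -> [14, 16, 16]
Merge: [6, 23, 24] + [14, 16, 16] -> [6, 14, 16, 16, 23, 24]

Final sorted array: [6, 14, 16, 16, 23, 24]

The merge sort proceeds by recursively splitting the array and merging sorted halves.
After all merges, the sorted array is [6, 14, 16, 16, 23, 24].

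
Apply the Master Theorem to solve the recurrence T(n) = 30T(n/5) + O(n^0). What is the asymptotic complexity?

Master Theorem for T(n) = 30T(n/5) + O(n^0):

a = 30, b = 5, c = 0
log_b(a) = log_5(30) = 2.1133

Case 1: c = 0 < log_5(30) = 2.1133
T(n) = O(n^(log_5 30))

For T(n) = 30T(n/5) + O(n^0): log_5(30) = 2.1133. This is Case 1 of the Master Theorem (c < log_b(a), work dominated by leaves), giving O(n^(log_5 30)).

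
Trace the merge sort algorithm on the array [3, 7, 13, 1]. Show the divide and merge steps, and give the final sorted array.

Merge sort trace:

Split: [3, 7, 13, 1] -> [3, 7] and [13, 1]
  Split: [3, 7] -> [3] and [7]
  Merge: [3] + [7] -> [3, 7]
  Split: [13, 1] -> [13] and [1]
  Merge: [13] + [1] -> [1, 13]
Merge: [3, 7] + [1, 13] -> [1, 3, 7, 13]

Final sorted array: [1, 3, 7, 13]

The merge sort proceeds by recursively splitting the array and merging sorted halves.
After all merges, the sorted array is [1, 3, 7, 13].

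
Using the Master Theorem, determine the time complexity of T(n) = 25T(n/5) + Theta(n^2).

Master Theorem for T(n) = 25T(n/5) + O(n^2):

a = 25, b = 5, c = 2
log_b(a) = log_5(25) = 2.0000

Case 2: c = 2 = log_5(25) = 2.0000
T(n) = O(n^2 log n) = O(n^2 log n)

For T(n) = 25T(n/5) + O(n^2): log_5(25) = 2.0000. This is Case 2 of the Master Theorem (c = log_b(a), equal work at all levels), giving O(n^2 log n).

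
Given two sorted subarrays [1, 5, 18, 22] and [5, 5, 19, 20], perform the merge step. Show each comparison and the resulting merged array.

Merging process:

Compare 1 vs 5: take 1 from left. Merged: [1]
Compare 5 vs 5: take 5 from left. Merged: [1, 5]
Compare 18 vs 5: take 5 from right. Merged: [1, 5, 5]
Compare 18 vs 5: take 5 from right. Merged: [1, 5, 5, 5]
Compare 18 vs 19: take 18 from left. Merged: [1, 5, 5, 5, 18]
Compare 22 vs 19: take 19 from right. Merged: [1, 5, 5, 5, 18, 19]
Compare 22 vs 20: take 20 from right. Merged: [1, 5, 5, 5, 18, 19, 20]
Append remaining from left: [22]. Merged: [1, 5, 5, 5, 18, 19, 20, 22]

Final merged array: [1, 5, 5, 5, 18, 19, 20, 22]
Total comparisons: 7

The merged array is [1, 5, 5, 5, 18, 19, 20, 22], requiring 7 comparisons. The merge step runs in O(n) time where n is the total number of elements.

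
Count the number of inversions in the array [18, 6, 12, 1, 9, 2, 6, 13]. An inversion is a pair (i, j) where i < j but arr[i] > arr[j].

Finding inversions in [18, 6, 12, 1, 9, 2, 6, 13]:

(0, 1): arr[0]=18 > arr[1]=6
(0, 2): arr[0]=18 > arr[2]=12
(0, 3): arr[0]=18 > arr[3]=1
(0, 4): arr[0]=18 > arr[4]=9
(0, 5): arr[0]=18 > arr[5]=2
(0, 6): arr[0]=18 > arr[6]=6
(0, 7): arr[0]=18 > arr[7]=13
(1, 3): arr[1]=6 > arr[3]=1
(1, 5): arr[1]=6 > arr[5]=2
(2, 3): arr[2]=12 > arr[3]=1
(2, 4): arr[2]=12 > arr[4]=9
(2, 5): arr[2]=12 > arr[5]=2
(2, 6): arr[2]=12 > arr[6]=6
(4, 5): arr[4]=9 > arr[5]=2
(4, 6): arr[4]=9 > arr[6]=6

Total inversions: 15

The array has 15 inversion(s): (0,1), (0,2), (0,3), (0,4), (0,5), (0,6), (0,7), (1,3), (1,5), (2,3), (2,4), (2,5), (2,6), (4,5), (4,6). Each pair (i,j) satisfies i < j and arr[i] > arr[j].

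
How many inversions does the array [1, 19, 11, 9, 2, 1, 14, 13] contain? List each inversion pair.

Finding inversions in [1, 19, 11, 9, 2, 1, 14, 13]:

(1, 2): arr[1]=19 > arr[2]=11
(1, 3): arr[1]=19 > arr[3]=9
(1, 4): arr[1]=19 > arr[4]=2
(1, 5): arr[1]=19 > arr[5]=1
(1, 6): arr[1]=19 > arr[6]=14
(1, 7): arr[1]=19 > arr[7]=13
(2, 3): arr[2]=11 > arr[3]=9
(2, 4): arr[2]=11 > arr[4]=2
(2, 5): arr[2]=11 > arr[5]=1
(3, 4): arr[3]=9 > arr[4]=2
(3, 5): arr[3]=9 > arr[5]=1
(4, 5): arr[4]=2 > arr[5]=1
(6, 7): arr[6]=14 > arr[7]=13

Total inversions: 13

The array has 13 inversion(s): (1,2), (1,3), (1,4), (1,5), (1,6), (1,7), (2,3), (2,4), (2,5), (3,4), (3,5), (4,5), (6,7). Each pair (i,j) satisfies i < j and arr[i] > arr[j].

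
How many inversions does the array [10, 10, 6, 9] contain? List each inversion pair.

Finding inversions in [10, 10, 6, 9]:

(0, 2): arr[0]=10 > arr[2]=6
(0, 3): arr[0]=10 > arr[3]=9
(1, 2): arr[1]=10 > arr[2]=6
(1, 3): arr[1]=10 > arr[3]=9

Total inversions: 4

The array has 4 inversion(s): (0,2), (0,3), (1,2), (1,3). Each pair (i,j) satisfies i < j and arr[i] > arr[j].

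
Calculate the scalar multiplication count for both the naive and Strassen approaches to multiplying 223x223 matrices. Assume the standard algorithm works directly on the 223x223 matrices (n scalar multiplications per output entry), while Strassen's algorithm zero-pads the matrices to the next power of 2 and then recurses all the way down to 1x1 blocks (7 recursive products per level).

Matrix multiplication for 223x223 matrices:

Strassen's algorithm requires power-of-2 dimensions. Pad 223x223 to 256x256 (next power of 2).

Standard algorithm: 223^3 = 11089567 multiplications
Strassen's algorithm: 7^(log2(256)) = 7^8 = 5764801 multiplications
Savings: 11089567 - 5764801 = 5324766 multiplications

Standard: 11089567 multiplications (223^3). Strassen: 5764801 multiplications (7^8, after padding to 256x256). Strassen reduces 8 recursive multiplications to 7 at each level.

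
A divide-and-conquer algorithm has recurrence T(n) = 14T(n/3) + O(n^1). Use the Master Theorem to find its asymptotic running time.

Master Theorem for T(n) = 14T(n/3) + O(n^1):

a = 14, b = 3, c = 1
log_b(a) = log_3(14) = 2.4022

Case 1: c = 1 < log_3(14) = 2.4022
T(n) = O(n^(log_3 14))

For T(n) = 14T(n/3) + O(n^1): log_3(14) = 2.4022. This is Case 1 of the Master Theorem (c < log_b(a), work dominated by leaves), giving O(n^(log_3 14)).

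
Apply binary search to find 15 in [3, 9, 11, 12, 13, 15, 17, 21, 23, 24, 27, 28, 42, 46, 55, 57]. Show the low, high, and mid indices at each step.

Binary search for 15 in [3, 9, 11, 12, 13, 15, 17, 21, 23, 24, 27, 28, 42, 46, 55, 57]:

lo=0, hi=15, mid=7, arr[mid]=21 -> 21 > 15, search left half
lo=0, hi=6, mid=3, arr[mid]=12 -> 12 < 15, search right half
lo=4, hi=6, mid=5, arr[mid]=15 -> Found target at index 5!

Binary search finds 15 at index 5 after 3 comparisons. The search repeatedly halves the search space by comparing with the middle element.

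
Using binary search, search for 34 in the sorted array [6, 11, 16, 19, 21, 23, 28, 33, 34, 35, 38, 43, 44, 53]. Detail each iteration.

Binary search for 34 in [6, 11, 16, 19, 21, 23, 28, 33, 34, 35, 38, 43, 44, 53]:

lo=0, hi=13, mid=6, arr[mid]=28 -> 28 < 34, search right half
lo=7, hi=13, mid=10, arr[mid]=38 -> 38 > 34, search left half
lo=7, hi=9, mid=8, arr[mid]=34 -> Found target at index 8!

Binary search finds 34 at index 8 after 3 comparisons. The search repeatedly halves the search space by comparing with the middle element.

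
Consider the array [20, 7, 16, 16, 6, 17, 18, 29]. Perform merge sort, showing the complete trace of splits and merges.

Merge sort trace:

Split: [20, 7, 16, 16, 6, 17, 18, 29] -> [20, 7, 16, 16] and [6, 17, 18, 29]
  Split: [20, 7, 16, 16] -> [20, 7] and [16, 16]
    Split: [20, 7] -> [20] and [7]
    Merge: [20] + [7] -> [7, 20]
    Split: [16, 16] -> [16] and [16]
    Merge: [16] + [16] -> [16, 16]
  Merge: [7, 20] + [16, 16] -> [7, 16, 16, 20]
  Split: [6, 17, 18, 29] -> [6, 17] and [18, 29]
    Split: [6, 17] -> [6] and [17]
    Merge: [6] + [17] -> [6, 17]
    Split: [18, 29] -> [18] and [29]
    Merge: [18] + [29] -> [18, 29]
  Merge: [6, 17] + [18, 29] -> [6, 17, 18, 29]
Merge: [7, 16, 16, 20] + [6, 17, 18, 29] -> [6, 7, 16, 16, 17, 18, 20, 29]

Final sorted array: [6, 7, 16, 16, 17, 18, 20, 29]

The merge sort proceeds by recursively splitting the array and merging sorted halves.
After all merges, the sorted array is [6, 7, 16, 16, 17, 18, 20, 29].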